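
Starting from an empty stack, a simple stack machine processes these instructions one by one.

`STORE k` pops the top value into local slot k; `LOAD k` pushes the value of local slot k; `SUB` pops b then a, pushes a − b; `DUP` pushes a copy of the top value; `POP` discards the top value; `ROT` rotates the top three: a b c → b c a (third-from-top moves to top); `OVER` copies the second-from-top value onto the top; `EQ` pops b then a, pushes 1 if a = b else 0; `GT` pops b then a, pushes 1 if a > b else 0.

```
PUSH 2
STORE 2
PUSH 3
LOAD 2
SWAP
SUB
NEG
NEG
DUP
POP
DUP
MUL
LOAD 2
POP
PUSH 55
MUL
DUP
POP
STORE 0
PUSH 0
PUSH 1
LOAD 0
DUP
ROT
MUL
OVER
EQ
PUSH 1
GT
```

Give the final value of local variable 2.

PUSH 2  : 2
STORE 2 : (empty)
PUSH 3  : 3
LOAD 2  : 3 2
SWAP    : 2 3
SUB     : -1
NEG     : 1
NEG     : -1
DUP     : -1 -1
POP     : -1
DUP     : -1 -1
MUL     : 1
LOAD 2  : 1 2
POP     : 1
PUSH 55 : 1 55
MUL     : 55
DUP     : 55 55
POP     : 55
STORE 0 : (empty)
PUSH 0  : 0
PUSH 1  : 0 1
LOAD 0  : 0 1 55
DUP     : 0 1 55 55
ROT     : 0 55 55 1
MUL     : 0 55 55
OVER    : 0 55 55 55
EQ      : 0 55 1
PUSH 1  : 0 55 1 1
GT      : 0 55 0

2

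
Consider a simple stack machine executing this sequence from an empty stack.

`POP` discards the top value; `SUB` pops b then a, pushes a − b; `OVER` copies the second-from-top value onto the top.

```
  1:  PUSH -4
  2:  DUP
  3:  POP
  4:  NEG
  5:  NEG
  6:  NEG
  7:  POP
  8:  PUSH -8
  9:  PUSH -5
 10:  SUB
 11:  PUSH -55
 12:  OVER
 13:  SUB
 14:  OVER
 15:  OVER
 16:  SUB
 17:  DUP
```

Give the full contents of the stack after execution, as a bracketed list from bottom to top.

PUSH -4   [-4]
DUP       [-4, -4]
POP       [-4]
NEG       [4]
NEG       [-4]
NEG       [4]
POP       []
PUSH -8   [-8]
PUSH -5   [-8, -5]
SUB       [-3]
PUSH -55  [-3, -55]
OVER      [-3, -55, -3]
SUB       [-3, -52]
OVER      [-3, -52, -3]
OVER      [-3, -52, -3, -52]
SUB       [-3, -52, 49]
DUP       [-3, -52, 49, 49]

[-3, -52, 49, 49]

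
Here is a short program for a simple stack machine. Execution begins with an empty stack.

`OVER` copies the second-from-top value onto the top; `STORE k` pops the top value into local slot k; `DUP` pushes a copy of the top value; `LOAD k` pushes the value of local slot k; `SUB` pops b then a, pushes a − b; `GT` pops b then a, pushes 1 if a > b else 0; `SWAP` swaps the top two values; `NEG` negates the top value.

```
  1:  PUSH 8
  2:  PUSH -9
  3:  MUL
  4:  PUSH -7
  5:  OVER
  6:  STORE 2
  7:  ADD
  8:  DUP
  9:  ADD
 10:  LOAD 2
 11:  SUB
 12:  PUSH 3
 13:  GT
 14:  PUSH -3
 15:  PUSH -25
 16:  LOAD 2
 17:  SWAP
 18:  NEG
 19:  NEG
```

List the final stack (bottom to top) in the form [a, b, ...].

PUSH 8   : [8]
PUSH -9  : [8, -9]
MUL      : [-72]
PUSH -7  : [-72, -7]
OVER     : [-72, -7, -72]
STORE 2  : [-72, -7]
ADD      : [-79]
DUP      : [-79, -79]
ADD      : [-158]
LOAD 2   : [-158, -72]
SUB      : [-86]
PUSH 3   : [-86, 3]
GT       : [0]
PUSH -3  : [0, -3]
PUSH -25 : [0, -3, -25]
LOAD 2   : [0, -3, -25, -72]
SWAP     : [0, -3, -72, -25]
NEG      : [0, -3, -72, 25]
NEG      : [0, -3, -72, -25]

[0, -3, -72, -25]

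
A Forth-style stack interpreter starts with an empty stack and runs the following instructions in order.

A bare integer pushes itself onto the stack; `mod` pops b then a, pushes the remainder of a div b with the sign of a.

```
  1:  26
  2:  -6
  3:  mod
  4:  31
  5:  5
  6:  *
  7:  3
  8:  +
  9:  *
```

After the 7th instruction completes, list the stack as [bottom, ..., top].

[2, 155, 3]

26  : [26]
-6  : [26, -6]
mod : [2]
31  : [2, 31]
5   : [2, 31, 5]
*   : [2, 155]
3   : [2, 155, 3]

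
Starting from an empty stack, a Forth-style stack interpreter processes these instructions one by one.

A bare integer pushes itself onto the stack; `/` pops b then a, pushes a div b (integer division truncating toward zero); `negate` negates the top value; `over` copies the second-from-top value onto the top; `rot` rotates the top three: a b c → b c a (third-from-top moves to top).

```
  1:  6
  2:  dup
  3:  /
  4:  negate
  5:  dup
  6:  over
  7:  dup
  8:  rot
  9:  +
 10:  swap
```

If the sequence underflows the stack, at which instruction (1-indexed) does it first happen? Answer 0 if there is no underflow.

6       6
dup     6 6
/       1
negate  -1
dup     -1 -1
over    -1 -1 -1
dup     -1 -1 -1 -1
rot     -1 -1 -1 -1
+       -1 -1 -2
swap    -1 -2 -1

0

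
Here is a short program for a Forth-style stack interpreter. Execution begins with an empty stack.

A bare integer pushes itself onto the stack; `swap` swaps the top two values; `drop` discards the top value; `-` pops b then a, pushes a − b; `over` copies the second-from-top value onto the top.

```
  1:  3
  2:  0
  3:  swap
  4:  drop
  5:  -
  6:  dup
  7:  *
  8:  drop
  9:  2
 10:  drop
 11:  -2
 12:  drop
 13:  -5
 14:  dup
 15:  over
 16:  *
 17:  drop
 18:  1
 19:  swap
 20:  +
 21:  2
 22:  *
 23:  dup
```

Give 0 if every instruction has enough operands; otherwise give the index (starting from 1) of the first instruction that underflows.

3     3
0     3 0
swap  0 3
drop  0
-  — needs 2 operands, stack has 1 → underflow

5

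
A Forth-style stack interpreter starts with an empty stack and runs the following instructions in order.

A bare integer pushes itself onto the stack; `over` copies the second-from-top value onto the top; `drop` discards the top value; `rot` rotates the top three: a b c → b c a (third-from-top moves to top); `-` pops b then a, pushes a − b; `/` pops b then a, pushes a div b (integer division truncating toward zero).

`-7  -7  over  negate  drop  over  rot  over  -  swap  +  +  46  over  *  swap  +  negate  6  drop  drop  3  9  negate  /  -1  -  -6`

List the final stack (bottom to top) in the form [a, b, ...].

[1, -6]

-7     : -7
-7     : -7 -7
over   : -7 -7 -7
negate : -7 -7 7
drop   : -7 -7
over   : -7 -7 -7
rot    : -7 -7 -7
over   : -7 -7 -7 -7
-      : -7 -7 0
swap   : -7 0 -7
+      : -7 -7
+      : -14
46     : -14 46
over   : -14 46 -14
*      : -14 -644
swap   : -644 -14
+      : -658
negate : 658
6      : 658 6
drop   : 658
drop   : (empty)
3      : 3
9      : 3 9
negate : 3 -9
/      : 0
-1     : 0 -1
-      : 1
-6     : 1 -6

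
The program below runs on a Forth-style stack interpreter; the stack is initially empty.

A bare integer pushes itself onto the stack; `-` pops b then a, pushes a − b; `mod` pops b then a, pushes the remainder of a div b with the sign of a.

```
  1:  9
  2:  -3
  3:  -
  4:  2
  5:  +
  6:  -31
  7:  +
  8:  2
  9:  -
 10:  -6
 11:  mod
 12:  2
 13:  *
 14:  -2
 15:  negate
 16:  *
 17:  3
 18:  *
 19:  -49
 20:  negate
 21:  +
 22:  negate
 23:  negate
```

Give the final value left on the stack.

37

9      -> 9
-3     -> 9 -3
-      -> 12
2      -> 12 2
+      -> 14
-31    -> 14 -31
+      -> -17
2      -> -17 2
-      -> -19
-6     -> -19 -6
mod    -> -1
2      -> -1 2
*      -> -2
-2     -> -2 -2
negate -> -2 2
*      -> -4
3      -> -4 3
*      -> -12
-49    -> -12 -49
negate -> -12 49
+      -> 37
negate -> -37
negate -> 37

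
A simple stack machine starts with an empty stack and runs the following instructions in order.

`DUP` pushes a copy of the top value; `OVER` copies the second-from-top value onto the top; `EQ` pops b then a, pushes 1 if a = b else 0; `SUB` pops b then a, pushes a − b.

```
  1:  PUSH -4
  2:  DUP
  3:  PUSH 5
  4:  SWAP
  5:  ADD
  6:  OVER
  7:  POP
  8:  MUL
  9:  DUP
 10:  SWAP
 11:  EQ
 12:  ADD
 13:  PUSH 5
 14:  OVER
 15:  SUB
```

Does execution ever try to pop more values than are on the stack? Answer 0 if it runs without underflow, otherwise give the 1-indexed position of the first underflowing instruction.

12

PUSH -4 → -4
DUP     → -4 -4
PUSH 5  → -4 -4 5
SWAP    → -4 5 -4
ADD     → -4 1
OVER    → -4 1 -4
POP     → -4 1
MUL     → -4
DUP     → -4 -4
SWAP    → -4 -4
EQ      → 1
ADD  — needs 2 operands, stack has 1 → underflow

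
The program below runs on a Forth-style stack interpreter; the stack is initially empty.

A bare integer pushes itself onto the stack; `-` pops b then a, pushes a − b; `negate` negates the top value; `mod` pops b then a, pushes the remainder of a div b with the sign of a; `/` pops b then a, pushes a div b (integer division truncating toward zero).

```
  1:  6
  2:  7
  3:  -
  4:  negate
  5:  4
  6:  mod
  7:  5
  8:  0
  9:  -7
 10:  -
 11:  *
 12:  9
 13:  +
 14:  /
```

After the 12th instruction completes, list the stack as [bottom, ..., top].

6       6
7       6 7
-       -1
negate  1
4       1 4
mod     1
5       1 5
0       1 5 0
-7      1 5 0 -7
-       1 5 7
*       1 35
9       1 35 9

[1, 35, 9]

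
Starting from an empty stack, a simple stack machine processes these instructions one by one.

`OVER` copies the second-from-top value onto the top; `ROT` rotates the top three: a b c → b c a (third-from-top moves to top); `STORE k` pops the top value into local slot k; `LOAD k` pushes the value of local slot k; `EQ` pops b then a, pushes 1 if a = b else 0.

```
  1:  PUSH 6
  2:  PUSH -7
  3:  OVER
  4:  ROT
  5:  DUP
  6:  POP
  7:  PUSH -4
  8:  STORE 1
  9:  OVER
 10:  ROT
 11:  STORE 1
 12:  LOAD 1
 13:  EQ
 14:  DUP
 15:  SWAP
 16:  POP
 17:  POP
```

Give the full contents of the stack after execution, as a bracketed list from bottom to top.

PUSH 6  -> 6
PUSH -7 -> 6 -7
OVER    -> 6 -7 6
ROT     -> -7 6 6
DUP     -> -7 6 6 6
POP     -> -7 6 6
PUSH -4 -> -7 6 6 -4
STORE 1 -> -7 6 6
OVER    -> -7 6 6 6
ROT     -> -7 6 6 6
STORE 1 -> -7 6 6
LOAD 1  -> -7 6 6 6
EQ      -> -7 6 1
DUP     -> -7 6 1 1
SWAP    -> -7 6 1 1
POP     -> -7 6 1
POP     -> -7 6

[-7, 6]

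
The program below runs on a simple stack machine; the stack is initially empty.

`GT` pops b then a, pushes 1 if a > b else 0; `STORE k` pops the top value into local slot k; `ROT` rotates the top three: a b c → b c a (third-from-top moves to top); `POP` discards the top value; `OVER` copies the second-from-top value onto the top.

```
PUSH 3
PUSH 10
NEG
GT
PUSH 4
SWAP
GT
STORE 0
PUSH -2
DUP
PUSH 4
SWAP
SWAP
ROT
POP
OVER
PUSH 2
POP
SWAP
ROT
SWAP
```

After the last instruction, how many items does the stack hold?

3

PUSH 3  -> [3]
PUSH 10 -> [3, 10]
NEG     -> [3, -10]
GT      -> [1]
PUSH 4  -> [1, 4]
SWAP    -> [4, 1]
GT      -> [1]
STORE 0 -> []
PUSH -2 -> [-2]
DUP     -> [-2, -2]
PUSH 4  -> [-2, -2, 4]
SWAP    -> [-2, 4, -2]
SWAP    -> [-2, -2, 4]
ROT     -> [-2, 4, -2]
POP     -> [-2, 4]
OVER    -> [-2, 4, -2]
PUSH 2  -> [-2, 4, -2, 2]
POP     -> [-2, 4, -2]
SWAP    -> [-2, -2, 4]
ROT     -> [-2, 4, -2]
SWAP    -> [-2, -2, 4]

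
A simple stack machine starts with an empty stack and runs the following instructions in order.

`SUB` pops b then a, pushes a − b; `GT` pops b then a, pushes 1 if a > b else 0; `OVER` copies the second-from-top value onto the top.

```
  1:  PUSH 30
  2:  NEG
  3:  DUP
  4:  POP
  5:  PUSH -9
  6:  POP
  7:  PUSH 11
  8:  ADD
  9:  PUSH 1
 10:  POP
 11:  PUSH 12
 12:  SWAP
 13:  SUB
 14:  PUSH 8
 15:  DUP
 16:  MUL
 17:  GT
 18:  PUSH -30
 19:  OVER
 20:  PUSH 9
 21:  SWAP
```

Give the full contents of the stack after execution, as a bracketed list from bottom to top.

[0, -30, 9, 0]

PUSH 30  -> [30]
NEG      -> [-30]
DUP      -> [-30, -30]
POP      -> [-30]
PUSH -9  -> [-30, -9]
POP      -> [-30]
PUSH 11  -> [-30, 11]
ADD      -> [-19]
PUSH 1   -> [-19, 1]
POP      -> [-19]
PUSH 12  -> [-19, 12]
SWAP     -> [12, -19]
SUB      -> [31]
PUSH 8   -> [31, 8]
DUP      -> [31, 8, 8]
MUL      -> [31, 64]
GT       -> [0]
PUSH -30 -> [0, -30]
OVER     -> [0, -30, 0]
PUSH 9   -> [0, -30, 0, 9]
SWAP     -> [0, -30, 9, 0]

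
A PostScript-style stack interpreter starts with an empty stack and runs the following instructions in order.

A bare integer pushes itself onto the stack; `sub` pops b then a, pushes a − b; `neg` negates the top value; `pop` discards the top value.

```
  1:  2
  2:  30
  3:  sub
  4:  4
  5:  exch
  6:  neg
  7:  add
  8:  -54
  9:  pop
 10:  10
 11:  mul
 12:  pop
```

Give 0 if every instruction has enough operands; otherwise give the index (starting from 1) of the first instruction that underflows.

0

2     [2]
30    [2, 30]
sub   [-28]
4     [-28, 4]
exch  [4, -28]
neg   [4, 28]
add   [32]
-54   [32, -54]
pop   [32]
10    [32, 10]
mul   [320]
pop   []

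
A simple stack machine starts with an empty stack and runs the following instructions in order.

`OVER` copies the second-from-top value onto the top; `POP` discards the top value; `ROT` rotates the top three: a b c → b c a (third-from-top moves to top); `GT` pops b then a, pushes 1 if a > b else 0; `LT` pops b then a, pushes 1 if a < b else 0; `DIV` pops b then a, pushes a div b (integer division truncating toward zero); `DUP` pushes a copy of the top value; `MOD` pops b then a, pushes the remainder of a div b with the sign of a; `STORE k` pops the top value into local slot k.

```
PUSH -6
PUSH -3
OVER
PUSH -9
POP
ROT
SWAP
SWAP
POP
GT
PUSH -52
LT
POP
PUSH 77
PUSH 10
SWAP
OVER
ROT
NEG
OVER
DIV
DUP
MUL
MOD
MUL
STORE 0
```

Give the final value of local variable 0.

0

PUSH -6  -> -6
PUSH -3  -> -6 -3
OVER     -> -6 -3 -6
PUSH -9  -> -6 -3 -6 -9
POP      -> -6 -3 -6
ROT      -> -3 -6 -6
SWAP     -> -3 -6 -6
SWAP     -> -3 -6 -6
POP      -> -3 -6
GT       -> 1
PUSH -52 -> 1 -52
LT       -> 0
POP      -> (empty)
PUSH 77  -> 77
PUSH 10  -> 77 10
SWAP     -> 10 77
OVER     -> 10 77 10
ROT      -> 77 10 10
NEG      -> 77 10 -10
OVER     -> 77 10 -10 10
DIV      -> 77 10 -1
DUP      -> 77 10 -1 -1
MUL      -> 77 10 1
MOD      -> 77 0
MUL      -> 0
STORE 0  -> (empty)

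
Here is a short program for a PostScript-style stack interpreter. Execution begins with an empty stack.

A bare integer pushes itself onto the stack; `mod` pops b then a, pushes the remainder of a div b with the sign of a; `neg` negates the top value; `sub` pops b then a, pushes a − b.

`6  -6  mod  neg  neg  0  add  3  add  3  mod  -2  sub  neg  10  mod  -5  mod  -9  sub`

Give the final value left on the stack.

7

6    6
-6   6 -6
mod  0
neg  0
neg  0
0    0 0
add  0
3    0 3
add  3
3    3 3
mod  0
-2   0 -2
sub  2
neg  -2
10   -2 10
mod  -2
-5   -2 -5
mod  -2
-9   -2 -9
sub  7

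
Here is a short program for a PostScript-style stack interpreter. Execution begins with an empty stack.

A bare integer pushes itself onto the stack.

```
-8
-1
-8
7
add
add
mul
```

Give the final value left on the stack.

-8  -> [-8]
-1  -> [-8, -1]
-8  -> [-8, -1, -8]
7   -> [-8, -1, -8, 7]
add -> [-8, -1, -1]
add -> [-8, -2]
mul -> [16]

16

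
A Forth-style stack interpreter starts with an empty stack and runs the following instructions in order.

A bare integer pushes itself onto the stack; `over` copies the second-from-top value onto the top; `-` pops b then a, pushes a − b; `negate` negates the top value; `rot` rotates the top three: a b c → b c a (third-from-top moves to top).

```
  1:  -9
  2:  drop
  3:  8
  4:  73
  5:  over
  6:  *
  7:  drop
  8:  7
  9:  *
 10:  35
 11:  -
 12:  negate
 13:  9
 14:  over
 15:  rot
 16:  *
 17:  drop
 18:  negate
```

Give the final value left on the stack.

-9

-9      -9
drop    (empty)
8       8
73      8 73
over    8 73 8
*       8 584
drop    8
7       8 7
*       56
35      56 35
-       21
negate  -21
9       -21 9
over    -21 9 -21
rot     9 -21 -21
*       9 441
drop    9
negate  -9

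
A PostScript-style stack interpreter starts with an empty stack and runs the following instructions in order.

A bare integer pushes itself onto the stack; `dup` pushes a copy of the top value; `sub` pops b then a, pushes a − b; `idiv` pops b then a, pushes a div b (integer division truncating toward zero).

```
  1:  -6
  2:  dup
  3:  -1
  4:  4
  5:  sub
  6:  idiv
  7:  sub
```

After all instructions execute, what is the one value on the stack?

-6    [-6]
dup   [-6, -6]
-1    [-6, -6, -1]
4     [-6, -6, -1, 4]
sub   [-6, -6, -5]
idiv  [-6, 1]
sub   [-7]

-7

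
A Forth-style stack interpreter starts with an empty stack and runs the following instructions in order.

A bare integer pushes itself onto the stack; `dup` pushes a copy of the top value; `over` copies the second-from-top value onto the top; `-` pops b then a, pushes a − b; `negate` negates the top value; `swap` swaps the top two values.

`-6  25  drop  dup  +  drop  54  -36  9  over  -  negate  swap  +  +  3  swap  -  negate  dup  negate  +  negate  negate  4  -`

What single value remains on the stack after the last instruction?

-6      -6
25      -6 25
drop    -6
dup     -6 -6
+       -12
drop    (empty)
54      54
-36     54 -36
9       54 -36 9
over    54 -36 9 -36
-       54 -36 45
negate  54 -36 -45
swap    54 -45 -36
+       54 -81
+       -27
3       -27 3
swap    3 -27
-       30
negate  -30
dup     -30 -30
negate  -30 30
+       0
negate  0
negate  0
4       0 4
-       -4

-4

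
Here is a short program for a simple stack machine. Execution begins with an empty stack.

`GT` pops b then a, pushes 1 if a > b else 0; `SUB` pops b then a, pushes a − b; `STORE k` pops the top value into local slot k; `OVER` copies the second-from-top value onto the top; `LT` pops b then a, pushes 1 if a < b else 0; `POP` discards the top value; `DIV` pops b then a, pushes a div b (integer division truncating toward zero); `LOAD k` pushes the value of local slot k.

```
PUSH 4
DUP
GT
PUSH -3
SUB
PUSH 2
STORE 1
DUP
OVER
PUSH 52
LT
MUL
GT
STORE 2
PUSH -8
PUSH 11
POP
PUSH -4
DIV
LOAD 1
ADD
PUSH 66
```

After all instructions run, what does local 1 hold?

PUSH 4  : 4
DUP     : 4 4
GT      : 0
PUSH -3 : 0 -3
SUB     : 3
PUSH 2  : 3 2
STORE 1 : 3
DUP     : 3 3
OVER    : 3 3 3
PUSH 52 : 3 3 3 52
LT      : 3 3 1
MUL     : 3 3
GT      : 0
STORE 2 : (empty)
PUSH -8 : -8
PUSH 11 : -8 11
POP     : -8
PUSH -4 : -8 -4
DIV     : 2
LOAD 1  : 2 2
ADD     : 4
PUSH 66 : 4 66

2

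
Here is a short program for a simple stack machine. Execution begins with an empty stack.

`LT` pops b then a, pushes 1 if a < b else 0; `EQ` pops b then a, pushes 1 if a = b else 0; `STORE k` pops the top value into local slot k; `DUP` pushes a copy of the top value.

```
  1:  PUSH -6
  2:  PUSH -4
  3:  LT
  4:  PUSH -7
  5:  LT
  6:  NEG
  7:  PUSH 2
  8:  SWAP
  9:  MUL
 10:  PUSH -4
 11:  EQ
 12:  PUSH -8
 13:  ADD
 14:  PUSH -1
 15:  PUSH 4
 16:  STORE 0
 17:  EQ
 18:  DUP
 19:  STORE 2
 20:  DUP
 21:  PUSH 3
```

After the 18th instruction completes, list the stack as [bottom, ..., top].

PUSH -6  [-6]
PUSH -4  [-6, -4]
LT       [1]
PUSH -7  [1, -7]
LT       [0]
NEG      [0]
PUSH 2   [0, 2]
SWAP     [2, 0]
MUL      [0]
PUSH -4  [0, -4]
EQ       [0]
PUSH -8  [0, -8]
ADD      [-8]
PUSH -1  [-8, -1]
PUSH 4   [-8, -1, 4]
STORE 0  [-8, -1]
EQ       [0]
DUP      [0, 0]

[0, 0]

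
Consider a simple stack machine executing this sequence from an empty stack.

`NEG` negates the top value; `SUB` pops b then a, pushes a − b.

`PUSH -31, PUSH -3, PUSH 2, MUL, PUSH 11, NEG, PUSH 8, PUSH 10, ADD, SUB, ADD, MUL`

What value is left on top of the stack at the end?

1085

PUSH -31 -> [-31]
PUSH -3  -> [-31, -3]
PUSH 2   -> [-31, -3, 2]
MUL      -> [-31, -6]
PUSH 11  -> [-31, -6, 11]
NEG      -> [-31, -6, -11]
PUSH 8   -> [-31, -6, -11, 8]
PUSH 10  -> [-31, -6, -11, 8, 10]
ADD      -> [-31, -6, -11, 18]
SUB      -> [-31, -6, -29]
ADD      -> [-31, -35]
MUL      -> [1085]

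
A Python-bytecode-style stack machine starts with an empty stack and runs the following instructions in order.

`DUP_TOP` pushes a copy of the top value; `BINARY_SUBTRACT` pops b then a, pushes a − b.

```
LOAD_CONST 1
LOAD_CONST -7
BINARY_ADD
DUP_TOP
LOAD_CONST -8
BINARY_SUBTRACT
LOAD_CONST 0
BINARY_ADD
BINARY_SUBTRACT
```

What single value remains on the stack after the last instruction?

-8

LOAD_CONST 1    → [1]
LOAD_CONST -7   → [1, -7]
BINARY_ADD      → [-6]
DUP_TOP         → [-6, -6]
LOAD_CONST -8   → [-6, -6, -8]
BINARY_SUBTRACT → [-6, 2]
LOAD_CONST 0    → [-6, 2, 0]
BINARY_ADD      → [-6, 2]
BINARY_SUBTRACT → [-8]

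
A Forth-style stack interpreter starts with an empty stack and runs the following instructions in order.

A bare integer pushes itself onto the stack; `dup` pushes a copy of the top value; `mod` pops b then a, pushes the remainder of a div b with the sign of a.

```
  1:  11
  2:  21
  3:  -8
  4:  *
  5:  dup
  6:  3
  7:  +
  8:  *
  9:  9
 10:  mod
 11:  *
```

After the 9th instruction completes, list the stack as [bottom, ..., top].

[11, 27720, 9]

11  -> [11]
21  -> [11, 21]
-8  -> [11, 21, -8]
*   -> [11, -168]
dup -> [11, -168, -168]
3   -> [11, -168, -168, 3]
+   -> [11, -168, -165]
*   -> [11, 27720]
9   -> [11, 27720, 9]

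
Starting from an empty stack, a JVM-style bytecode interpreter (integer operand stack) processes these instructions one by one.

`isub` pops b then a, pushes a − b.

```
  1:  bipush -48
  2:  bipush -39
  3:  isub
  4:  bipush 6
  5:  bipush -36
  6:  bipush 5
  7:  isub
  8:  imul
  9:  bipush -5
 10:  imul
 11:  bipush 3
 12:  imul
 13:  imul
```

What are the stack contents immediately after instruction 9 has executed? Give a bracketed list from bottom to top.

bipush -48  -48
bipush -39  -48 -39
isub        -9
bipush 6    -9 6
bipush -36  -9 6 -36
bipush 5    -9 6 -36 5
isub        -9 6 -41
imul        -9 -246
bipush -5   -9 -246 -5

[-9, -246, -5]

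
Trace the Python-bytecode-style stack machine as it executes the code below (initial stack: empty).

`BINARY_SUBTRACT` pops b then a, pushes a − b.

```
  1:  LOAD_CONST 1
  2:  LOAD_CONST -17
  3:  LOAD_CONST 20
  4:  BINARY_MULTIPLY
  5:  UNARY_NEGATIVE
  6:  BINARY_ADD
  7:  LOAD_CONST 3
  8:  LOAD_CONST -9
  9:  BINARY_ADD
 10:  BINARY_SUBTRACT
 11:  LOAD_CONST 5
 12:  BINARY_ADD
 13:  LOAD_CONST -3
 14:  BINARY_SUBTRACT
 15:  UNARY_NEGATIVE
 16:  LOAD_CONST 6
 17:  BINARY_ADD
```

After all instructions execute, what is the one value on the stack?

LOAD_CONST 1    : [1]
LOAD_CONST -17  : [1, -17]
LOAD_CONST 20   : [1, -17, 20]
BINARY_MULTIPLY : [1, -340]
UNARY_NEGATIVE  : [1, 340]
BINARY_ADD      : [341]
LOAD_CONST 3    : [341, 3]
LOAD_CONST -9   : [341, 3, -9]
BINARY_ADD      : [341, -6]
BINARY_SUBTRACT : [347]
LOAD_CONST 5    : [347, 5]
BINARY_ADD      : [352]
LOAD_CONST -3   : [352, -3]
BINARY_SUBTRACT : [355]
UNARY_NEGATIVE  : [-355]
LOAD_CONST 6    : [-355, 6]
BINARY_ADD      : [-349]

-349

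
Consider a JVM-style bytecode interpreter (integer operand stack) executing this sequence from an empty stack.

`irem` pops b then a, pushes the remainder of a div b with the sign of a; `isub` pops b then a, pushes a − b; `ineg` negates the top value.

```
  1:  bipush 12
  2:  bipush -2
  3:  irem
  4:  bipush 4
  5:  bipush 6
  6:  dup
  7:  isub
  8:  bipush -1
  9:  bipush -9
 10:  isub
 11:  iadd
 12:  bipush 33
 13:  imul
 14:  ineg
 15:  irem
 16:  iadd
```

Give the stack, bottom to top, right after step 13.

[0, 4, 264]

bipush 12 -> [12]
bipush -2 -> [12, -2]
irem      -> [0]
bipush 4  -> [0, 4]
bipush 6  -> [0, 4, 6]
dup       -> [0, 4, 6, 6]
isub      -> [0, 4, 0]
bipush -1 -> [0, 4, 0, -1]
bipush -9 -> [0, 4, 0, -1, -9]
isub      -> [0, 4, 0, 8]
iadd      -> [0, 4, 8]
bipush 33 -> [0, 4, 8, 33]
imul      -> [0, 4, 264]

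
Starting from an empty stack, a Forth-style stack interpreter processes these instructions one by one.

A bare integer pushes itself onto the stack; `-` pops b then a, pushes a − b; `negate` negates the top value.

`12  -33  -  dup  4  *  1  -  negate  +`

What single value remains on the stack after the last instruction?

12     -> [12]
-33    -> [12, -33]
-      -> [45]
dup    -> [45, 45]
4      -> [45, 45, 4]
*      -> [45, 180]
1      -> [45, 180, 1]
-      -> [45, 179]
negate -> [45, -179]
+      -> [-134]

-134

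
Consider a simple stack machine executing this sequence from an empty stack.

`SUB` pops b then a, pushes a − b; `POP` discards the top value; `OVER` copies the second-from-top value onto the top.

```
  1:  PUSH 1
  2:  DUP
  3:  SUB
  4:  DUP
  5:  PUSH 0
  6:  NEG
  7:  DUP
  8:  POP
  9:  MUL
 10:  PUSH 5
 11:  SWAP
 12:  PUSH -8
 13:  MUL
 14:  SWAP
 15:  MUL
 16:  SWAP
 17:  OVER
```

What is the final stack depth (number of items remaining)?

PUSH 1   1
DUP      1 1
SUB      0
DUP      0 0
PUSH 0   0 0 0
NEG      0 0 0
DUP      0 0 0 0
POP      0 0 0
MUL      0 0
PUSH 5   0 0 5
SWAP     0 5 0
PUSH -8  0 5 0 -8
MUL      0 5 0
SWAP     0 0 5
MUL      0 0
SWAP     0 0
OVER     0 0 0

3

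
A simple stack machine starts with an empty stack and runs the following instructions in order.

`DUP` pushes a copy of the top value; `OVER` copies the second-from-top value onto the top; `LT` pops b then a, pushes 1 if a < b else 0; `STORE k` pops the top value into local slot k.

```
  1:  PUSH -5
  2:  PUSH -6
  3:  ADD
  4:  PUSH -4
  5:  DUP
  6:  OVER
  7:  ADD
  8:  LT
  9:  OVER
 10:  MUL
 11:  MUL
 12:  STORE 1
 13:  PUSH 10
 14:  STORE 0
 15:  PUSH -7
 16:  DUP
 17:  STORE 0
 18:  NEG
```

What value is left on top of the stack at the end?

PUSH -5 : [-5]
PUSH -6 : [-5, -6]
ADD     : [-11]
PUSH -4 : [-11, -4]
DUP     : [-11, -4, -4]
OVER    : [-11, -4, -4, -4]
ADD     : [-11, -4, -8]
LT      : [-11, 0]
OVER    : [-11, 0, -11]
MUL     : [-11, 0]
MUL     : [0]
STORE 1 : []
PUSH 10 : [10]
STORE 0 : []
PUSH -7 : [-7]
DUP     : [-7, -7]
STORE 0 : [-7]
NEG     : [7]

7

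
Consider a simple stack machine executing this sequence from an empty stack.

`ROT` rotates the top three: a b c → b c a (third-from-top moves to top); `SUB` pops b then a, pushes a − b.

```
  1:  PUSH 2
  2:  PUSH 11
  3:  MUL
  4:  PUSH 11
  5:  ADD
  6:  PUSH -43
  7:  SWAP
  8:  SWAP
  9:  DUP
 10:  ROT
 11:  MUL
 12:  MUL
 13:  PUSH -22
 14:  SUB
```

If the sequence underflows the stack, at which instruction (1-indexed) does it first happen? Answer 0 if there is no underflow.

PUSH 2   → [2]
PUSH 11  → [2, 11]
MUL      → [22]
PUSH 11  → [22, 11]
ADD      → [33]
PUSH -43 → [33, -43]
SWAP     → [-43, 33]
SWAP     → [33, -43]
DUP      → [33, -43, -43]
ROT      → [-43, -43, 33]
MUL      → [-43, -1419]
MUL      → [61017]
PUSH -22 → [61017, -22]
SUB      → [61039]

0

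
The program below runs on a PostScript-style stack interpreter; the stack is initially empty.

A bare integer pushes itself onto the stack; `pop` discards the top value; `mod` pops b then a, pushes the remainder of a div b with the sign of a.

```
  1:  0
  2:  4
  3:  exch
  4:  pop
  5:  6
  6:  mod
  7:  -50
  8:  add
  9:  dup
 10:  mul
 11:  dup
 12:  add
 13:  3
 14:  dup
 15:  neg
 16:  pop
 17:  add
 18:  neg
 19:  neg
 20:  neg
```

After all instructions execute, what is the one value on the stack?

-4235

0    → [0]
4    → [0, 4]
exch → [4, 0]
pop  → [4]
6    → [4, 6]
mod  → [4]
-50  → [4, -50]
add  → [-46]
dup  → [-46, -46]
mul  → [2116]
dup  → [2116, 2116]
add  → [4232]
3    → [4232, 3]
dup  → [4232, 3, 3]
neg  → [4232, 3, -3]
pop  → [4232, 3]
add  → [4235]
neg  → [-4235]
neg  → [4235]
neg  → [-4235]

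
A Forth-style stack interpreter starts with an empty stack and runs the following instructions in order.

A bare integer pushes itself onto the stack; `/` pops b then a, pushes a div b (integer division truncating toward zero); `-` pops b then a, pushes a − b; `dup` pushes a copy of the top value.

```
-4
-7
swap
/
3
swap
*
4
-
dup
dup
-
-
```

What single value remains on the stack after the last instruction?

-4    [-4]
-7    [-4, -7]
swap  [-7, -4]
/     [1]
3     [1, 3]
swap  [3, 1]
*     [3]
4     [3, 4]
-     [-1]
dup   [-1, -1]
dup   [-1, -1, -1]
-     [-1, 0]
-     [-1]

-1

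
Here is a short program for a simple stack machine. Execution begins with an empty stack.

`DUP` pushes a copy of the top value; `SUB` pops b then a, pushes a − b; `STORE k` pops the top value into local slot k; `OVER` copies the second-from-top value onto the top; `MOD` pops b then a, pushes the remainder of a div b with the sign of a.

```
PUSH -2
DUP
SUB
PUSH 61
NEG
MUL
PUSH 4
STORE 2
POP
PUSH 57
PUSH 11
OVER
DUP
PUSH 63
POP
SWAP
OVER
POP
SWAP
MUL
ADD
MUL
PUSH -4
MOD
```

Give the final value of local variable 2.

4

PUSH -2 → -2
DUP     → -2 -2
SUB     → 0
PUSH 61 → 0 61
NEG     → 0 -61
MUL     → 0
PUSH 4  → 0 4
STORE 2 → 0
POP     → (empty)
PUSH 57 → 57
PUSH 11 → 57 11
OVER    → 57 11 57
DUP     → 57 11 57 57
PUSH 63 → 57 11 57 57 63
POP     → 57 11 57 57
SWAP    → 57 11 57 57
OVER    → 57 11 57 57 57
POP     → 57 11 57 57
SWAP    → 57 11 57 57
MUL     → 57 11 3249
ADD     → 57 3260
MUL     → 185820
PUSH -4 → 185820 -4
MOD     → 0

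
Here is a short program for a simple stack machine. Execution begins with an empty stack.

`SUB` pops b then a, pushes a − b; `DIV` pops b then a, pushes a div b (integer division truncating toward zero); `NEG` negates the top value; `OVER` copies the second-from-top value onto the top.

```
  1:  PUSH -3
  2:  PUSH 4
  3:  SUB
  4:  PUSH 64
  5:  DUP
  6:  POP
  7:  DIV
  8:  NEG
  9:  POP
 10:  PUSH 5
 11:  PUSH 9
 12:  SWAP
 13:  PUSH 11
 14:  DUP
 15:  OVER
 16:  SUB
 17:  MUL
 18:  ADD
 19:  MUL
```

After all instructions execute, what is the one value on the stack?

PUSH -3 -> -3
PUSH 4  -> -3 4
SUB     -> -7
PUSH 64 -> -7 64
DUP     -> -7 64 64
POP     -> -7 64
DIV     -> 0
NEG     -> 0
POP     -> (empty)
PUSH 5  -> 5
PUSH 9  -> 5 9
SWAP    -> 9 5
PUSH 11 -> 9 5 11
DUP     -> 9 5 11 11
OVER    -> 9 5 11 11 11
SUB     -> 9 5 11 0
MUL     -> 9 5 0
ADD     -> 9 5
MUL     -> 45

45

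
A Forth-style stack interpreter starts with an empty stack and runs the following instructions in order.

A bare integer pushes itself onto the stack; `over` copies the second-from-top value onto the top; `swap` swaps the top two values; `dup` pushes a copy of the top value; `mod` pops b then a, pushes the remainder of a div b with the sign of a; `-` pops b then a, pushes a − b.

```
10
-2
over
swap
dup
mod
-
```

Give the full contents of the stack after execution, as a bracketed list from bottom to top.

[10, 10]

10   → [10]
-2   → [10, -2]
over → [10, -2, 10]
swap → [10, 10, -2]
dup  → [10, 10, -2, -2]
mod  → [10, 10, 0]
-    → [10, 10]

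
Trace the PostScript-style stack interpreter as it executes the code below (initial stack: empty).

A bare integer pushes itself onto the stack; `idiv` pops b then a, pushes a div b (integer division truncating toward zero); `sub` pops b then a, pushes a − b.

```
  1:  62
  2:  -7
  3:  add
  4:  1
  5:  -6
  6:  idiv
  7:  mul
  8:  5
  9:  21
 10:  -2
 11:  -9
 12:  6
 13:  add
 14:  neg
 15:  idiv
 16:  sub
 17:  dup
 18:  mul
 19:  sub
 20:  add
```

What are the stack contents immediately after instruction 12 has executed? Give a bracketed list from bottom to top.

62    62
-7    62 -7
add   55
1     55 1
-6    55 1 -6
idiv  55 0
mul   0
5     0 5
21    0 5 21
-2    0 5 21 -2
-9    0 5 21 -2 -9
6     0 5 21 -2 -9 6

[0, 5, 21, -2, -9, 6]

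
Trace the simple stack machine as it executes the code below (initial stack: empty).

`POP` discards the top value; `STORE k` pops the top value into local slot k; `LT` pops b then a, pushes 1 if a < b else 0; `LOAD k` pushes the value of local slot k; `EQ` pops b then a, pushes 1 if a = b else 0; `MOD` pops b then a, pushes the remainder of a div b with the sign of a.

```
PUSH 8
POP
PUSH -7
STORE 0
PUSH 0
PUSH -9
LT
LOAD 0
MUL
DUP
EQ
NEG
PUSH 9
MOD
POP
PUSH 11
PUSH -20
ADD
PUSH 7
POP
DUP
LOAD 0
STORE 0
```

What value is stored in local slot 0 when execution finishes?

-7

PUSH 8   -> [8]
POP      -> []
PUSH -7  -> [-7]
STORE 0  -> []
PUSH 0   -> [0]
PUSH -9  -> [0, -9]
LT       -> [0]
LOAD 0   -> [0, -7]
MUL      -> [0]
DUP      -> [0, 0]
EQ       -> [1]
NEG      -> [-1]
PUSH 9   -> [-1, 9]
MOD      -> [-1]
POP      -> []
PUSH 11  -> [11]
PUSH -20 -> [11, -20]
ADD      -> [-9]
PUSH 7   -> [-9, 7]
POP      -> [-9]
DUP      -> [-9, -9]
LOAD 0   -> [-9, -9, -7]
STORE 0  -> [-9, -9]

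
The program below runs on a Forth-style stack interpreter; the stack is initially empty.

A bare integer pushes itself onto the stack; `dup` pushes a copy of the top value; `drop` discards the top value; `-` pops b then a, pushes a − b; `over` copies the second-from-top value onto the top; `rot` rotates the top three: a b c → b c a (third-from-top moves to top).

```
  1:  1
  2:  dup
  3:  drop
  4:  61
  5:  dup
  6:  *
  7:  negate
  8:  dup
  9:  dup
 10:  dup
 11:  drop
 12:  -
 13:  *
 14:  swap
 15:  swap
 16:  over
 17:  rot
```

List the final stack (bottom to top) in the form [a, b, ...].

[0, 1, 1]

1      → [1]
dup    → [1, 1]
drop   → [1]
61     → [1, 61]
dup    → [1, 61, 61]
*      → [1, 3721]
negate → [1, -3721]
dup    → [1, -3721, -3721]
dup    → [1, -3721, -3721, -3721]
dup    → [1, -3721, -3721, -3721, -3721]
drop   → [1, -3721, -3721, -3721]
-      → [1, -3721, 0]
*      → [1, 0]
swap   → [0, 1]
swap   → [1, 0]
over   → [1, 0, 1]
rot    → [0, 1, 1]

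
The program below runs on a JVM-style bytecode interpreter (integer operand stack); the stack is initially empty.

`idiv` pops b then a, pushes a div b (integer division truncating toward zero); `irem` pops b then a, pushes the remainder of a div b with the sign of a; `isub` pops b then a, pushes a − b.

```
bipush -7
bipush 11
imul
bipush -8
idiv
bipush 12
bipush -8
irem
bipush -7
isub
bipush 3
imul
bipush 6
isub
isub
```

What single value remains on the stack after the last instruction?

-18

bipush -7 -> [-7]
bipush 11 -> [-7, 11]
imul      -> [-77]
bipush -8 -> [-77, -8]
idiv      -> [9]
bipush 12 -> [9, 12]
bipush -8 -> [9, 12, -8]
irem      -> [9, 4]
bipush -7 -> [9, 4, -7]
isub      -> [9, 11]
bipush 3  -> [9, 11, 3]
imul      -> [9, 33]
bipush 6  -> [9, 33, 6]
isub      -> [9, 27]
isub      -> [-18]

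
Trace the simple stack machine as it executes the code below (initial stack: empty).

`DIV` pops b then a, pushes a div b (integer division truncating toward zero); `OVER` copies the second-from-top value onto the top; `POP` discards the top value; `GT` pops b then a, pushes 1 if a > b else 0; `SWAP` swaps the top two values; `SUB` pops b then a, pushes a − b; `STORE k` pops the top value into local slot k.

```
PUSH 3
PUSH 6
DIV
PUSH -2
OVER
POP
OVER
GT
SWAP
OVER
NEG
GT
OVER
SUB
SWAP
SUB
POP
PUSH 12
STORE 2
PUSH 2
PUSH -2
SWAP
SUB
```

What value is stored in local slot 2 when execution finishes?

12

PUSH 3  : 3
PUSH 6  : 3 6
DIV     : 0
PUSH -2 : 0 -2
OVER    : 0 -2 0
POP     : 0 -2
OVER    : 0 -2 0
GT      : 0 0
SWAP    : 0 0
OVER    : 0 0 0
NEG     : 0 0 0
GT      : 0 0
OVER    : 0 0 0
SUB     : 0 0
SWAP    : 0 0
SUB     : 0
POP     : (empty)
PUSH 12 : 12
STORE 2 : (empty)
PUSH 2  : 2
PUSH -2 : 2 -2
SWAP    : -2 2
SUB     : -4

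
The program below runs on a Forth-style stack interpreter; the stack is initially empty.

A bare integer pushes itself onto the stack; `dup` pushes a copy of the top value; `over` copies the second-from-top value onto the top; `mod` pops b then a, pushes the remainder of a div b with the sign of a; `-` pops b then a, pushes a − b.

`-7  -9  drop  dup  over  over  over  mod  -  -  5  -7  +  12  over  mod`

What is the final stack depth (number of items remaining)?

4

-7   : -7
-9   : -7 -9
drop : -7
dup  : -7 -7
over : -7 -7 -7
over : -7 -7 -7 -7
over : -7 -7 -7 -7 -7
mod  : -7 -7 -7 0
-    : -7 -7 -7
-    : -7 0
5    : -7 0 5
-7   : -7 0 5 -7
+    : -7 0 -2
12   : -7 0 -2 12
over : -7 0 -2 12 -2
mod  : -7 0 -2 0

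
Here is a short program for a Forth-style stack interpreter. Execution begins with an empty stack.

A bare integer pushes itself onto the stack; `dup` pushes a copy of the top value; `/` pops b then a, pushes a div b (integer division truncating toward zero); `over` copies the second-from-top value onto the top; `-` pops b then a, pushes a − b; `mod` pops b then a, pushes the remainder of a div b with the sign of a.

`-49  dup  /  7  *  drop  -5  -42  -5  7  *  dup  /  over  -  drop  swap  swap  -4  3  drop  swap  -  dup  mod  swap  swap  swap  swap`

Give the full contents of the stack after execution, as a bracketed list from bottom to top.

[-5, 0]

-49  → [-49]
dup  → [-49, -49]
/    → [1]
7    → [1, 7]
*    → [7]
drop → []
-5   → [-5]
-42  → [-5, -42]
-5   → [-5, -42, -5]
7    → [-5, -42, -5, 7]
*    → [-5, -42, -35]
dup  → [-5, -42, -35, -35]
/    → [-5, -42, 1]
over → [-5, -42, 1, -42]
-    → [-5, -42, 43]
drop → [-5, -42]
swap → [-42, -5]
swap → [-5, -42]
-4   → [-5, -42, -4]
3    → [-5, -42, -4, 3]
drop → [-5, -42, -4]
swap → [-5, -4, -42]
-    → [-5, 38]
dup  → [-5, 38, 38]
mod  → [-5, 0]
swap → [0, -5]
swap → [-5, 0]
swap → [0, -5]
swap → [-5, 0]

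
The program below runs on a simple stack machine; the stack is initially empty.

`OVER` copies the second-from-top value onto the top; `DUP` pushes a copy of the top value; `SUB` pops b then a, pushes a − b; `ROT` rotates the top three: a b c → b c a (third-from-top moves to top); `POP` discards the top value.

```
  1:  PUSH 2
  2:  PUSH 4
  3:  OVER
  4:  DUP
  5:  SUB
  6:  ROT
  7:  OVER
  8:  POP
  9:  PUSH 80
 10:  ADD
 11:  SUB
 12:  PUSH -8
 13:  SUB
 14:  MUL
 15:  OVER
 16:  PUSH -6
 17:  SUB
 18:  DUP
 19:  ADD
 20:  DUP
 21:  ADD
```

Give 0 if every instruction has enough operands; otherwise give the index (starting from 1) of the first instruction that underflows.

PUSH 2  -> [2]
PUSH 4  -> [2, 4]
OVER    -> [2, 4, 2]
DUP     -> [2, 4, 2, 2]
SUB     -> [2, 4, 0]
ROT     -> [4, 0, 2]
OVER    -> [4, 0, 2, 0]
POP     -> [4, 0, 2]
PUSH 80 -> [4, 0, 2, 80]
ADD     -> [4, 0, 82]
SUB     -> [4, -82]
PUSH -8 -> [4, -82, -8]
SUB     -> [4, -74]
MUL     -> [-296]
OVER  — needs 2 operands, stack has 1 → underflow

15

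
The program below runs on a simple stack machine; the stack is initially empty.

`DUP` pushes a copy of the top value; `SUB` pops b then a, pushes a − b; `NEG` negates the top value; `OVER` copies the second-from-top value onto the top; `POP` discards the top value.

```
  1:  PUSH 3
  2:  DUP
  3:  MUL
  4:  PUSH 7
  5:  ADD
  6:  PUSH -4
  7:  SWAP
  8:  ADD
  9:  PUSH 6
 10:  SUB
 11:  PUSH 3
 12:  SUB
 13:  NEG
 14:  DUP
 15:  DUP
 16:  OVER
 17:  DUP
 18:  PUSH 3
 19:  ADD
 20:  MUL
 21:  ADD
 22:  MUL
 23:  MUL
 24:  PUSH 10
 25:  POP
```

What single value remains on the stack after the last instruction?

PUSH 3  -> [3]
DUP     -> [3, 3]
MUL     -> [9]
PUSH 7  -> [9, 7]
ADD     -> [16]
PUSH -4 -> [16, -4]
SWAP    -> [-4, 16]
ADD     -> [12]
PUSH 6  -> [12, 6]
SUB     -> [6]
PUSH 3  -> [6, 3]
SUB     -> [3]
NEG     -> [-3]
DUP     -> [-3, -3]
DUP     -> [-3, -3, -3]
OVER    -> [-3, -3, -3, -3]
DUP     -> [-3, -3, -3, -3, -3]
PUSH 3  -> [-3, -3, -3, -3, -3, 3]
ADD     -> [-3, -3, -3, -3, 0]
MUL     -> [-3, -3, -3, 0]
ADD     -> [-3, -3, -3]
MUL     -> [-3, 9]
MUL     -> [-27]
PUSH 10 -> [-27, 10]
POP     -> [-27]

-27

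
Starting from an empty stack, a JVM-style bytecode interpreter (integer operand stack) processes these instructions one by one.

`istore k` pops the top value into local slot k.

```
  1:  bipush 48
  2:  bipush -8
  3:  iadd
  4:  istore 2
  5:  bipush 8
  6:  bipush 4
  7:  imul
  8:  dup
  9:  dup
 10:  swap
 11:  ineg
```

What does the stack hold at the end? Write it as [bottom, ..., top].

[32, 32, -32]

bipush 48 : [48]
bipush -8 : [48, -8]
iadd      : [40]
istore 2  : []
bipush 8  : [8]
bipush 4  : [8, 4]
imul      : [32]
dup       : [32, 32]
dup       : [32, 32, 32]
swap      : [32, 32, 32]
ineg      : [32, 32, -32]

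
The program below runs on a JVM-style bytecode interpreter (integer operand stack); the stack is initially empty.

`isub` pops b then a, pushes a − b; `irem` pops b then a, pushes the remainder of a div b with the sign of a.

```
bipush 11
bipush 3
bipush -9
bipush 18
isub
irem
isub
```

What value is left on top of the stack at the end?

8

bipush 11  [11]
bipush 3   [11, 3]
bipush -9  [11, 3, -9]
bipush 18  [11, 3, -9, 18]
isub       [11, 3, -27]
irem       [11, 3]
isub       [8]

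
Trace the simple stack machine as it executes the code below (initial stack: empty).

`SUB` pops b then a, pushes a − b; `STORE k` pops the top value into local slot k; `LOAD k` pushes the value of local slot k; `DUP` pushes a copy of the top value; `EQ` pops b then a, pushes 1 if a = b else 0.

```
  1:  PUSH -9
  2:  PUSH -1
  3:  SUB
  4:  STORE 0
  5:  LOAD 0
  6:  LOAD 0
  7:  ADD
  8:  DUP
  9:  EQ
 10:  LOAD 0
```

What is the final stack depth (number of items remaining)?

2

PUSH -9 -> [-9]
PUSH -1 -> [-9, -1]
SUB     -> [-8]
STORE 0 -> []
LOAD 0  -> [-8]
LOAD 0  -> [-8, -8]
ADD     -> [-16]
DUP     -> [-16, -16]
EQ      -> [1]
LOAD 0  -> [1, -8]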